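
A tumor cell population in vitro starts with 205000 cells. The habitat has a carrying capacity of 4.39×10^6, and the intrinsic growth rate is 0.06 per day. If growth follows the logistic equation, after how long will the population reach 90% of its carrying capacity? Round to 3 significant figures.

A = (K − N₀)/N₀ = (4.39×10^6 − 205000)/205000 = 20.415.
Solve 4.39×10^6/(1 + 20.415·e^(−0.06t)) = 3.951×10^6: 1 + 20.415·e^(−0.06t) = 1.1111, so e^(−0.06t) = 0.00544272.
−0.06·t = ln(0.00544272) = -5.2135, so t = 5.2135/0.06 = 86.891.

86.9 days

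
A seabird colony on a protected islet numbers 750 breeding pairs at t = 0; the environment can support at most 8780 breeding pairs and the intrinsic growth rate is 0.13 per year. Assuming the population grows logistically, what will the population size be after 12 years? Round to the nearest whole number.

A = (K − N₀)/N₀ = (8780 − 750)/750 = 10.707.
N(t) = K/(1 + A·e^(−rt)) = 8780/(1 + 10.707×e^(−0.13×12)).
e^(−1.56) = 0.21014; denominator = 1 + 10.707×0.21014 = 3.2499.
N = 8780/3.2499 = 2701.66.

2702 breeding pairs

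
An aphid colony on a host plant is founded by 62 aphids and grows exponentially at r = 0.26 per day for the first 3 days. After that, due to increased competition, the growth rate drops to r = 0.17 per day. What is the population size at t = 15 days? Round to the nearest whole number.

Phase 1: N(3) = 62·e^(0.26×3) = 62·e^0.78 = 135.251.
Phase 2 runs for 15 − 3 = 12 days at r = 0.17.
N(15) = 135.251·e^(0.17×12) = 135.251·e^2.04 = 1040.16.

1040 aphids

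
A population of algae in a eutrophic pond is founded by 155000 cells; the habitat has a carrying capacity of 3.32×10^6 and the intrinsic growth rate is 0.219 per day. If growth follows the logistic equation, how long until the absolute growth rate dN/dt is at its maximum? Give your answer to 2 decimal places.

Logistic growth is fastest at N = K/2 = 1.66×10^6.
A = (K − N₀)/N₀ = 20.419. Set K/(1 + A·e^(−rt)) = K/2 → A·e^(−rt) = 1.
e^(−0.219t) = 1/20.419 = 0.0489731, so t = ln(20.419)/0.219 = 3.0165/0.219 = 13.774.

13.77 days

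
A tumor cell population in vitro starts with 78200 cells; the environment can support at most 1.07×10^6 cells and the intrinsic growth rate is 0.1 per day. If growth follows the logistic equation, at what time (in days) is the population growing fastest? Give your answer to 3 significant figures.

Logistic growth is fastest at N = K/2 = 535000.
A = (K − N₀)/N₀ = 12.683. Set K/(1 + A·e^(−rt)) = K/2 → A·e^(−rt) = 1.
e^(−0.1t) = 1/12.683 = 0.0788465, so t = ln(12.683)/0.1 = 2.5403/0.1 = 25.403.

25.4 days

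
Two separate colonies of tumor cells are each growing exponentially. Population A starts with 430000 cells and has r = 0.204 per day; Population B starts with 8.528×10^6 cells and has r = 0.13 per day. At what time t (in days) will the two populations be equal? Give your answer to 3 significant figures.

Set 430000·e^(0.204t) = 8.528×10^6·e^(0.13t).
e^((0.204 − 0.13)t) = 8.528×10^6/430000 → e^(0.074·t) = 19.833.
0.074·t = ln(19.833) = 2.9873, so t = 2.9873/0.074 = 40.369.

40.4 days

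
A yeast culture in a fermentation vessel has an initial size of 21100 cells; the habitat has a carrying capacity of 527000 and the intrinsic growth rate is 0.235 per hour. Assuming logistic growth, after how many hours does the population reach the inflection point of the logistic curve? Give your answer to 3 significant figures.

13.5 hours

Logistic growth is fastest at N = K/2 = 263500.
A = (K − N₀)/N₀ = 23.976. Set K/(1 + A·e^(−rt)) = K/2 → A·e^(−rt) = 1.
e^(−0.235t) = 1/23.976 = 0.0417078, so t = ln(23.976)/0.235 = 3.1771/0.235 = 13.519.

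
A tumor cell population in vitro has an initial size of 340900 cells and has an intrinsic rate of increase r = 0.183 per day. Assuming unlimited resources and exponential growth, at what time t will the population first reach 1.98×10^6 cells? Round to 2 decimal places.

9.61 days

Set N₀·e^(rt) = 1.98×10^6: e^(0.183·t) = 1.98×10^6/340900 = 5.8082.
0.183·t = ln(5.8082) = 1.7593, so t = 1.7593/0.183 = 9.6135.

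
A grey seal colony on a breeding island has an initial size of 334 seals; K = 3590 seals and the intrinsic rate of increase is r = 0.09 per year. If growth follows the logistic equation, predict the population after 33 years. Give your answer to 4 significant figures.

A = (K − N₀)/N₀ = (3590 − 334)/334 = 9.7485.
N(t) = K/(1 + A·e^(−rt)) = 3590/(1 + 9.7485×e^(−0.09×33)).
e^(−2.97) = 0.051303; denominator = 1 + 9.7485×0.051303 = 1.5001.
N = 3590/1.5001 = 2393.13.

2393 seals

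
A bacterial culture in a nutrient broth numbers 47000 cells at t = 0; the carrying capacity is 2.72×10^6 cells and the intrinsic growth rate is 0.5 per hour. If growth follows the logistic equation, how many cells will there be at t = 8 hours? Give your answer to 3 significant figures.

A = (K − N₀)/N₀ = (2.72×10^6 − 47000)/47000 = 56.872.
N(t) = K/(1 + A·e^(−rt)) = 2.72×10^6/(1 + 56.872×e^(−0.5×8)).
e^(−4) = 0.018316; denominator = 1 + 56.872×0.018316 = 2.0417.
N = 2.72×10^6/2.0417 = 1.332254×10^6.

1330000 cells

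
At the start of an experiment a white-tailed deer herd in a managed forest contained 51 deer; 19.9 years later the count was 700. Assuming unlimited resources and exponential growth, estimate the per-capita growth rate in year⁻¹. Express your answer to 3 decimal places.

0.132 per year

From N(t) = N₀·e^(rt): e^(r·19.9) = 700/51 = 13.725.
r·19.9 = ln(13.725) = 2.6193, so r = 2.6193/19.9 = 0.13162.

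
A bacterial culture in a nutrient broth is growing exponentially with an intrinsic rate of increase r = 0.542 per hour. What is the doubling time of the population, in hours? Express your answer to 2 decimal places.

Doubling time t_d = ln(2)/r = 0.6931/0.542 = 1.2789.

1.28 hours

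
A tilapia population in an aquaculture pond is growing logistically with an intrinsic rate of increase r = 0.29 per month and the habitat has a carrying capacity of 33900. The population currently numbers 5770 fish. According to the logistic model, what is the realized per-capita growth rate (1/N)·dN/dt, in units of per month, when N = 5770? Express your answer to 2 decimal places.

0.24 per month

(1/N)·dN/dt = r(1 − N/K) = 0.29 × (1 − 5770/33900).
= 0.29 × 0.82979 = 0.24064.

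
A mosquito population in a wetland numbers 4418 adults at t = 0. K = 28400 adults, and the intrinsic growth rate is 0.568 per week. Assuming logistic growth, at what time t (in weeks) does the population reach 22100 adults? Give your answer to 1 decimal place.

A = (K − N₀)/N₀ = (28400 − 4418)/4418 = 5.4282.
Solve 28400/(1 + 5.4282·e^(−0.568t)) = 22100: 1 + 5.4282·e^(−0.568t) = 1.2851, so e^(−0.568t) = 0.0525156.
−0.568·t = ln(0.0525156) = -2.9466, so t = 2.9466/0.568 = 5.1878.

5.2 weeks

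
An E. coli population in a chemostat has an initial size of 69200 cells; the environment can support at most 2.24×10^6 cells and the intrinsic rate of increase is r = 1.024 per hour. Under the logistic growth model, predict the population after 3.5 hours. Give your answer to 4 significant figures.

A = (K − N₀)/N₀ = (2.24×10^6 − 69200)/69200 = 31.37.
N(t) = K/(1 + A·e^(−rt)) = 2.24×10^6/(1 + 31.37×e^(−1.024×3.5)).
e^(−3.584) = 0.027764; denominator = 1 + 31.37×0.027764 = 1.871.
N = 2.24×10^6/1.871 = 1.197241×10^6.

1197000 cells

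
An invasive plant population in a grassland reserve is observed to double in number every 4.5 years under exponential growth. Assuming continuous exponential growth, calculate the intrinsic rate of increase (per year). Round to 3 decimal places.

0.154 per year

r = ln(2)/t_d = 0.6931/4.5 = 0.15403.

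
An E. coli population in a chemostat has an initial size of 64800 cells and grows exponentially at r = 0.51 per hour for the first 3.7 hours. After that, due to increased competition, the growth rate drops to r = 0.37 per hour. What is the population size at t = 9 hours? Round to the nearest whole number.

3039066 cells

Phase 1: N(3.7) = 64800·e^(0.51×3.7) = 64800·e^1.887 = 427650.
Phase 2 runs for 9 − 3.7 = 5.3 hours at r = 0.37.
N(9) = 427650·e^(0.37×5.3) = 427650·e^1.961 = 3.039066×10^6.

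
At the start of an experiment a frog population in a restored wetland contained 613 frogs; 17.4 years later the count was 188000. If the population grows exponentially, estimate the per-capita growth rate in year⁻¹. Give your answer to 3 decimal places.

0.329 per year

From N(t) = N₀·e^(rt): e^(r·17.4) = 188000/613 = 306.69.
r·17.4 = ln(306.69) = 5.7258, so r = 5.7258/17.4 = 0.32907.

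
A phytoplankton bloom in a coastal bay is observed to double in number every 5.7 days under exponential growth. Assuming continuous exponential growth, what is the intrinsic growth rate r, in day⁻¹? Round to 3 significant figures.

r = ln(2)/t_d = 0.6931/5.7 = 0.1216.

0.122 per day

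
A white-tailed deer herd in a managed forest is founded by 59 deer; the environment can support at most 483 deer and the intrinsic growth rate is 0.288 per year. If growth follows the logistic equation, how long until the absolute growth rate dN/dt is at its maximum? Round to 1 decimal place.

6.8 years

Logistic growth is fastest at N = K/2 = 241.5.
A = (K − N₀)/N₀ = 7.1864. Set K/(1 + A·e^(−rt)) = K/2 → A·e^(−rt) = 1.
e^(−0.288t) = 1/7.1864 = 0.139151, so t = ln(7.1864)/0.288 = 1.9722/0.288 = 6.8479.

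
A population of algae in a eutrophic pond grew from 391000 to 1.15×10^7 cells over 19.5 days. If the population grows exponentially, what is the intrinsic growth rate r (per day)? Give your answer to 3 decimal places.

0.173 per day

From N(t) = N₀·e^(rt): e^(r·19.5) = 1.15×10^7/391000 = 29.412.
r·19.5 = ln(29.412) = 3.3814, so r = 3.3814/19.5 = 0.1734.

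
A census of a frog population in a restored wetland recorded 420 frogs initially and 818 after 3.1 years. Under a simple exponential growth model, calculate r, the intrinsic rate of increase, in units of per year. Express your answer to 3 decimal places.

0.215 per year

From N(t) = N₀·e^(rt): e^(r·3.1) = 818/420 = 1.9476.
r·3.1 = ln(1.9476) = 0.66661, so r = 0.66661/3.1 = 0.21503.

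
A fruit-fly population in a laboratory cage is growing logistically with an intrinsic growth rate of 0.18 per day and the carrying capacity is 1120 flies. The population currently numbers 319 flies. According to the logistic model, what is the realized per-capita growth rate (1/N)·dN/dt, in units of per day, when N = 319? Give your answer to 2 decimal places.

(1/N)·dN/dt = r(1 − N/K) = 0.18 × (1 − 319/1120).
= 0.18 × 0.71518 = 0.12873.

0.13 per day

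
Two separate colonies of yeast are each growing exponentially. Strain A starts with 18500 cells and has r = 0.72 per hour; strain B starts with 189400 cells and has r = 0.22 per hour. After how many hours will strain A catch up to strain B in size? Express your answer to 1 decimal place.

4.7 hours

Set 18500·e^(0.72t) = 189400·e^(0.22t).
e^((0.72 − 0.22)t) = 189400/18500 → e^(0.5·t) = 10.238.
0.5·t = ln(10.238) = 2.3261, so t = 2.3261/0.5 = 4.6522.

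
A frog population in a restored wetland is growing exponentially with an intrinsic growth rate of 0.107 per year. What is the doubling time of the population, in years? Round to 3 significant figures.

6.48 years

Doubling time t_d = ln(2)/r = 0.6931/0.107 = 6.478.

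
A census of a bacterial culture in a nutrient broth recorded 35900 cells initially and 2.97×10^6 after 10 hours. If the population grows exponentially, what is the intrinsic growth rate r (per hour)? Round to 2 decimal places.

From N(t) = N₀·e^(rt): e^(r·10) = 2.97×10^6/35900 = 82.73.
r·10 = ln(82.73) = 4.4156, so r = 4.4156/10 = 0.44156.

0.44 per hour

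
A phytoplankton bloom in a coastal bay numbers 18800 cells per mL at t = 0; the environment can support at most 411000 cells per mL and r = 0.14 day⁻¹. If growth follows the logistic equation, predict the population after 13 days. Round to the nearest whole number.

93833 cells per mL

A = (K − N₀)/N₀ = (411000 − 18800)/18800 = 20.862.
N(t) = K/(1 + A·e^(−rt)) = 411000/(1 + 20.862×e^(−0.14×13)).
e^(−1.82) = 0.16203; denominator = 1 + 20.862×0.16203 = 4.3801.
N = 411000/4.3801 = 93832.8.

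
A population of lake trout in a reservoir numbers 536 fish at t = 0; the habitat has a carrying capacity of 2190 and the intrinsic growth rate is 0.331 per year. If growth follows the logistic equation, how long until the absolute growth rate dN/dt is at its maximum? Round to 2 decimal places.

Logistic growth is fastest at N = K/2 = 1095.
A = (K − N₀)/N₀ = 3.0858. Set K/(1 + A·e^(−rt)) = K/2 → A·e^(−rt) = 1.
e^(−0.331t) = 1/3.0858 = 0.324063, so t = ln(3.0858)/0.331 = 1.1268/0.331 = 3.4043.

3.40 years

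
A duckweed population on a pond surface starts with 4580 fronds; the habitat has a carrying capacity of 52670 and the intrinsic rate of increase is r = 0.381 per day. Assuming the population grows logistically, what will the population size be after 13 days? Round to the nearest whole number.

49034 fronds

A = (K − N₀)/N₀ = (52670 − 4580)/4580 = 10.5.
N(t) = K/(1 + A·e^(−rt)) = 52670/(1 + 10.5×e^(−0.381×13)).
e^(−4.953) = 0.0070622; denominator = 1 + 10.5×0.0070622 = 1.0742.
N = 52670/1.0742 = 49034.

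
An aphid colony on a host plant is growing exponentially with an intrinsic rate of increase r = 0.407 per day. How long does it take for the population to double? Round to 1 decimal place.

Doubling time t_d = ln(2)/r = 0.6931/0.407 = 1.7031.

1.7 days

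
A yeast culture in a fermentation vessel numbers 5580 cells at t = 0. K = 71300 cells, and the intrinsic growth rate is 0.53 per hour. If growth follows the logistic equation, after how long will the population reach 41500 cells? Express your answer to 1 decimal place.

A = (K − N₀)/N₀ = (71300 − 5580)/5580 = 11.778.
Solve 71300/(1 + 11.778·e^(−0.53t)) = 41500: 1 + 11.778·e^(−0.53t) = 1.7181, so e^(−0.53t) = 0.0609684.
−0.53·t = ln(0.0609684) = -2.7974, so t = 2.7974/0.53 = 5.2781.

5.3 hours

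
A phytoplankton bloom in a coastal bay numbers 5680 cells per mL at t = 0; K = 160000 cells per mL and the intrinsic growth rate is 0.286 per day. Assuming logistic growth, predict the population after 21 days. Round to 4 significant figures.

A = (K − N₀)/N₀ = (160000 − 5680)/5680 = 27.169.
N(t) = K/(1 + A·e^(−rt)) = 160000/(1 + 27.169×e^(−0.286×21)).
e^(−6.006) = 0.0024639; denominator = 1 + 27.169×0.0024639 = 1.0669.
N = 160000/1.0669 = 149961.

150000 cells per mL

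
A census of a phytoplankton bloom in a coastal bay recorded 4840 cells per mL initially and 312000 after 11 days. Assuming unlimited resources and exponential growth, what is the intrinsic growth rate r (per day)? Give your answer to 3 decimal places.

From N(t) = N₀·e^(rt): e^(r·11) = 312000/4840 = 64.463.
r·11 = ln(64.463) = 4.1661, so r = 4.1661/11 = 0.37874.

0.379 per day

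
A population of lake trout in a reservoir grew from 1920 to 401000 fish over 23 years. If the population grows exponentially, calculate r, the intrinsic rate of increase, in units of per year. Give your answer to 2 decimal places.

0.23 per year

From N(t) = N₀·e^(rt): e^(r·23) = 401000/1920 = 208.85.
r·23 = ln(208.85) = 5.3416, so r = 5.3416/23 = 0.23225.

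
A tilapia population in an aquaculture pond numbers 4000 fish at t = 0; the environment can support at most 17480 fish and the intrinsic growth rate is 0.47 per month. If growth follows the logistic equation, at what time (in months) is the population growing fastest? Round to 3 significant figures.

2.58 months

Logistic growth is fastest at N = K/2 = 8740.
A = (K − N₀)/N₀ = 3.37. Set K/(1 + A·e^(−rt)) = K/2 → A·e^(−rt) = 1.
e^(−0.47t) = 1/3.37 = 0.296736, so t = ln(3.37)/0.47 = 1.2149/0.47 = 2.5849.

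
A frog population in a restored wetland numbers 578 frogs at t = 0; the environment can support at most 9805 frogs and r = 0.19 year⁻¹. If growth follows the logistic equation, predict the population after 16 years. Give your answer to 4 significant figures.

5560 frogs

A = (K − N₀)/N₀ = (9805 − 578)/578 = 15.964.
N(t) = K/(1 + A·e^(−rt)) = 9805/(1 + 15.964×e^(−0.19×16)).
e^(−3.04) = 0.047835; denominator = 1 + 15.964×0.047835 = 1.7636.
N = 9805/1.7636 = 5559.59.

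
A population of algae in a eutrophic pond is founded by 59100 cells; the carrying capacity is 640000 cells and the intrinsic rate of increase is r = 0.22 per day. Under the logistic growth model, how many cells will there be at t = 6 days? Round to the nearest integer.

176518 cells

A = (K − N₀)/N₀ = (640000 − 59100)/59100 = 9.8291.
N(t) = K/(1 + A·e^(−rt)) = 640000/(1 + 9.8291×e^(−0.22×6)).
e^(−1.32) = 0.26714; denominator = 1 + 9.8291×0.26714 = 3.6257.
N = 640000/3.6257 = 176518.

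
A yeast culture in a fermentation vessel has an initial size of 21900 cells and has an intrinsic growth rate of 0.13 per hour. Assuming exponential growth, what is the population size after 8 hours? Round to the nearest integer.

N(t) = N₀·e^(rt) = 21900 × e^(0.13×8) = 21900 × e^1.04.
e^1.04 ≈ 2.8292, so N ≈ 21900 × 2.8292 = 61959.9.

61960 cells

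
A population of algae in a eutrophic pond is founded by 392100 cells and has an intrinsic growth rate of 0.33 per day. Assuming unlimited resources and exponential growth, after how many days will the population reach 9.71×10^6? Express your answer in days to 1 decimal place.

9.7 days

Set N₀·e^(rt) = 9.71×10^6: e^(0.33·t) = 9.71×10^6/392100 = 24.764.
0.33·t = ln(24.764) = 3.2094, so t = 3.2094/0.33 = 9.7254.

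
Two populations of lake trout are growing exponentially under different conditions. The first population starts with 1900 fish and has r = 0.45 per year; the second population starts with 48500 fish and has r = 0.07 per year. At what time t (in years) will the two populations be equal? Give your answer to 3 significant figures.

Set 1900·e^(0.45t) = 48500·e^(0.07t).
e^((0.45 − 0.07)t) = 48500/1900 → e^(0.38·t) = 25.526.
0.38·t = ln(25.526) = 3.2397, so t = 3.2397/0.38 = 8.5256.

8.53 years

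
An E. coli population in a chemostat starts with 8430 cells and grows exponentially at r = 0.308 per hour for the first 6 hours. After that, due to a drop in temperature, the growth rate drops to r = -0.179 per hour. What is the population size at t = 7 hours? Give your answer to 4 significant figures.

Phase 1: N(6) = 8430·e^(0.308×6) = 8430·e^1.848 = 53506.2.
Phase 2 runs for 7 − 6 = 1 hours at r = -0.179.
N(7) = 53506.2·e^(-0.179×1) = 53506.2·e^-0.179 = 44736.8.

44740 cells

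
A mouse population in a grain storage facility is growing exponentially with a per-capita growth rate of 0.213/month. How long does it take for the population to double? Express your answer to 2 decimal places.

Doubling time t_d = ln(2)/r = 0.6931/0.213 = 3.2542.

3.25 months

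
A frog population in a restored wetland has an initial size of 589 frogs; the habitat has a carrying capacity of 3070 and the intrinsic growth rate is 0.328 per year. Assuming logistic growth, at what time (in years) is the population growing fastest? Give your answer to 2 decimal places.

4.38 years

Logistic growth is fastest at N = K/2 = 1535.
A = (K − N₀)/N₀ = 4.2122. Set K/(1 + A·e^(−rt)) = K/2 → A·e^(−rt) = 1.
e^(−0.328t) = 1/4.2122 = 0.237404, so t = ln(4.2122)/0.328 = 1.438/0.328 = 4.3841.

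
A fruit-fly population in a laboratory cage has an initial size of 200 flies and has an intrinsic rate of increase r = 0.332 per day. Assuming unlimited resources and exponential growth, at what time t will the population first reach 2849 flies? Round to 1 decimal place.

Set N₀·e^(rt) = 2849: e^(0.332·t) = 2849/200 = 14.245.
0.332·t = ln(14.245) = 2.6564, so t = 2.6564/0.332 = 8.0012.

8.0 days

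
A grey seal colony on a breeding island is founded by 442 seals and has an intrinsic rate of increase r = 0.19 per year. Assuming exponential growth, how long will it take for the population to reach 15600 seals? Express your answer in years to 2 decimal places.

18.76 years

Set N₀·e^(rt) = 15600: e^(0.19·t) = 15600/442 = 35.294.
0.19·t = ln(35.294) = 3.5637, so t = 3.5637/0.19 = 18.756.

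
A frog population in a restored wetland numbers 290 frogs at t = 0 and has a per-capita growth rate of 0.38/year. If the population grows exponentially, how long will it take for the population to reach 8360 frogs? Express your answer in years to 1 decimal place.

8.8 years

Set N₀·e^(rt) = 8360: e^(0.38·t) = 8360/290 = 28.828.
0.38·t = ln(28.828) = 3.3613, so t = 3.3613/0.38 = 8.8456.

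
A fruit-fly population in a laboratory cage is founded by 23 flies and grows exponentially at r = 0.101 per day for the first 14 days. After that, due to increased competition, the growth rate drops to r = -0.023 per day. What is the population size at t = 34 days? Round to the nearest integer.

60 flies

Phase 1: N(14) = 23·e^(0.101×14) = 23·e^1.414 = 94.5846.
Phase 2 runs for 34 − 14 = 20 days at r = -0.023.
N(34) = 94.5846·e^(-0.023×20) = 94.5846·e^-0.46 = 59.7097.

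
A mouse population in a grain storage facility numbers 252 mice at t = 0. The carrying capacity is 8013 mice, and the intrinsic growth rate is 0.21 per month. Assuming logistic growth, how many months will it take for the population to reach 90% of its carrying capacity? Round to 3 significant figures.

26.8 months

A = (K − N₀)/N₀ = (8013 − 252)/252 = 30.798.
Solve 8013/(1 + 30.798·e^(−0.21t)) = 7211.7: 1 + 30.798·e^(−0.21t) = 1.1111, so e^(−0.21t) = 0.00360778.
−0.21·t = ln(0.00360778) = -5.6247, so t = 5.6247/0.21 = 26.784.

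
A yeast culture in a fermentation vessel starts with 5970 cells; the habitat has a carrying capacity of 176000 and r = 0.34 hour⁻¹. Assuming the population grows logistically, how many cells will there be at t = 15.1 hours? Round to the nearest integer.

A = (K − N₀)/N₀ = (176000 − 5970)/5970 = 28.481.
N(t) = K/(1 + A·e^(−rt)) = 176000/(1 + 28.481×e^(−0.34×15.1)).
e^(−5.134) = 0.0058929; denominator = 1 + 28.481×0.0058929 = 1.1678.
N = 176000/1.1678 = 150706.

150706 cells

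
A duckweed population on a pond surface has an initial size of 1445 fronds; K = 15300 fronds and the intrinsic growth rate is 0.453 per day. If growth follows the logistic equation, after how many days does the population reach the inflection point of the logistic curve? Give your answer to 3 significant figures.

4.99 days

Logistic growth is fastest at N = K/2 = 7650.
A = (K − N₀)/N₀ = 9.5882. Set K/(1 + A·e^(−rt)) = K/2 → A·e^(−rt) = 1.
e^(−0.453t) = 1/9.5882 = 0.104294, so t = ln(9.5882)/0.453 = 2.2605/0.453 = 4.9901.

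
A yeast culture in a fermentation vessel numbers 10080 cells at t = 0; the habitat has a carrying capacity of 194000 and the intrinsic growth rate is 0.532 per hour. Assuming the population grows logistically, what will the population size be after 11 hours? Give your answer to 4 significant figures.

A = (K − N₀)/N₀ = (194000 − 10080)/10080 = 18.246.
N(t) = K/(1 + A·e^(−rt)) = 194000/(1 + 18.246×e^(−0.532×11)).
e^(−5.852) = 0.0028741; denominator = 1 + 18.246×0.0028741 = 1.0524.
N = 194000/1.0524 = 184333.

184300 cells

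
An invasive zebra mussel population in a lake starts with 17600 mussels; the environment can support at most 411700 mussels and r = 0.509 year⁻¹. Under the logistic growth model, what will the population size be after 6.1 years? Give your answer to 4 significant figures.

A = (K − N₀)/N₀ = (411700 − 17600)/17600 = 22.392.
N(t) = K/(1 + A·e^(−rt)) = 411700/(1 + 22.392×e^(−0.509×6.1)).
e^(−3.105) = 0.044829; denominator = 1 + 22.392×0.044829 = 2.0038.
N = 411700/2.0038 = 205458.

205500 mussels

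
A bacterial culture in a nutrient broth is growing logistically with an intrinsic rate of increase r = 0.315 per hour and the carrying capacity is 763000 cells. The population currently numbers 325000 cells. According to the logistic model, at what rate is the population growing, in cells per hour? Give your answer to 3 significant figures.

58800 cells per hour

dN/dt = rN(1 − N/K) = 0.315 × 325000 × (1 − 325000/763000).
1 − 325000/763000 = 0.57405; dN/dt = 0.315 × 325000 × 0.57405 = 58768.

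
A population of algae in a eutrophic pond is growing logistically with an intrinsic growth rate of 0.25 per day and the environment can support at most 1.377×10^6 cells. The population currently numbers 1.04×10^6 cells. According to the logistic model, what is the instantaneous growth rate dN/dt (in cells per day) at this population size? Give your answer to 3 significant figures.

63600 cells per day

dN/dt = rN(1 − N/K) = 0.25 × 1.04×10^6 × (1 − 1.04×10^6/1.377×10^6).
1 − 1.04×10^6/1.377×10^6 = 0.24473; dN/dt = 0.25 × 1.04×10^6 × 0.24473 = 63631.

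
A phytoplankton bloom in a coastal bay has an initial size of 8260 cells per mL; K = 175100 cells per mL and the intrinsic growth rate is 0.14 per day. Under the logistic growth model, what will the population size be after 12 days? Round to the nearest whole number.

36751 cells per mL

A = (K − N₀)/N₀ = (175100 − 8260)/8260 = 20.199.
N(t) = K/(1 + A·e^(−rt)) = 175100/(1 + 20.199×e^(−0.14×12)).
e^(−1.68) = 0.18637; denominator = 1 + 20.199×0.18637 = 4.7645.
N = 175100/4.7645 = 36751.1.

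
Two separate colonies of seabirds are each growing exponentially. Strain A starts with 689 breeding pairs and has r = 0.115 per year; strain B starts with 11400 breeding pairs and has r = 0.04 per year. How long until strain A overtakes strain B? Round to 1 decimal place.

Set 689·e^(0.115t) = 11400·e^(0.04t).
e^((0.115 − 0.04)t) = 11400/689 → e^(0.075·t) = 16.546.
0.075·t = ln(16.546) = 2.8061, so t = 2.8061/0.075 = 37.415.

37.4 years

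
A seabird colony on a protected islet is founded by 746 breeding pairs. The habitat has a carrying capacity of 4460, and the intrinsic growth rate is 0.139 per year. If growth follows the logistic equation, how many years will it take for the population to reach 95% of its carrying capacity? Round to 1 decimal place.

A = (K − N₀)/N₀ = (4460 − 746)/746 = 4.9786.
Solve 4460/(1 + 4.9786·e^(−0.139t)) = 4237: 1 + 4.9786·e^(−0.139t) = 1.0526, so e^(−0.139t) = 0.0105717.
−0.139·t = ln(0.0105717) = -4.5496, so t = 4.5496/0.139 = 32.731.

32.7 years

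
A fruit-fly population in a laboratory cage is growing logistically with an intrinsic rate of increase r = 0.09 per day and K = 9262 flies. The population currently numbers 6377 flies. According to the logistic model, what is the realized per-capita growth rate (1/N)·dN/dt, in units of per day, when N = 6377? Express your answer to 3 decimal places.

0.028 per day

(1/N)·dN/dt = r(1 − N/K) = 0.09 × (1 − 6377/9262).
= 0.09 × 0.31149 = 0.028034.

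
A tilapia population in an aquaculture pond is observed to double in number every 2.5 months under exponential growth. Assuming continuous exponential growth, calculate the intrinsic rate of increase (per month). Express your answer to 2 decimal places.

r = ln(2)/t_d = 0.6931/2.5 = 0.27726.

0.28 per month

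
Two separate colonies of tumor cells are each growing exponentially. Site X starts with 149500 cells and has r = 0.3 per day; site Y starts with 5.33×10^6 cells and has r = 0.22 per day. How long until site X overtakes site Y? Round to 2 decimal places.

Set 149500·e^(0.3t) = 5.33×10^6·e^(0.22t).
e^((0.3 − 0.22)t) = 5.33×10^6/149500 → e^(0.08·t) = 35.652.
0.08·t = ln(35.652) = 3.5738, so t = 3.5738/0.08 = 44.673.

44.67 days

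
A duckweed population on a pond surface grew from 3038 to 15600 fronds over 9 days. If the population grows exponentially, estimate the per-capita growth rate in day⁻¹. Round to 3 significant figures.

0.182 per day

From N(t) = N₀·e^(rt): e^(r·9) = 15600/3038 = 5.135.
r·9 = ln(5.135) = 1.6361, so r = 1.6361/9 = 0.18179.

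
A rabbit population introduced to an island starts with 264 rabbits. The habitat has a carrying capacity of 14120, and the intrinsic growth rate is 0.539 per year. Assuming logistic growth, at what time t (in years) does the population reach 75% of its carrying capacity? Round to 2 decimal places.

9.39 years

A = (K − N₀)/N₀ = (14120 − 264)/264 = 52.485.
Solve 14120/(1 + 52.485·e^(−0.539t)) = 10590: 1 + 52.485·e^(−0.539t) = 1.3333, so e^(−0.539t) = 0.00635104.
−0.539·t = ln(0.00635104) = -5.0591, so t = 5.0591/0.539 = 9.3862.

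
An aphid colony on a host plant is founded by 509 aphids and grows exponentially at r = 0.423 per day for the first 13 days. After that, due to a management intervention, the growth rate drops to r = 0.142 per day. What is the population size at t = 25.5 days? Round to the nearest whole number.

734135 aphids

Phase 1: N(13) = 509·e^(0.423×13) = 509·e^5.499 = 124424.
Phase 2 runs for 25.5 − 13 = 12.5 days at r = 0.142.
N(25.5) = 124424·e^(0.142×12.5) = 124424·e^1.775 = 734135.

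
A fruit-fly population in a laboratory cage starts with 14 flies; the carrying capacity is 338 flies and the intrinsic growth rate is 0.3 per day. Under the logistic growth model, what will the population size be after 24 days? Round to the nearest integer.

332 flies

A = (K − N₀)/N₀ = (338 − 14)/14 = 23.143.
N(t) = K/(1 + A·e^(−rt)) = 338/(1 + 23.143×e^(−0.3×24)).
e^(−7.2) = 0.00074659; denominator = 1 + 23.143×0.00074659 = 1.0173.
N = 338/1.0173 = 332.259.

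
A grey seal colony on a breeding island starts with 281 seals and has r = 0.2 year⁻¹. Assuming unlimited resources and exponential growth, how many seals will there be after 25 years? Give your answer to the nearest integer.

N(t) = N₀·e^(rt) = 281 × e^(0.2×25) = 281 × e^5.
e^5 ≈ 148.41, so N ≈ 281 × 148.41 = 41704.1.

41704 seals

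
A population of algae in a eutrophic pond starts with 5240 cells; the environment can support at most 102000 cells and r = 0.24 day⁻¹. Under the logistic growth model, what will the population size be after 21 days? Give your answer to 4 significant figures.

A = (K − N₀)/N₀ = (102000 − 5240)/5240 = 18.466.
N(t) = K/(1 + A·e^(−rt)) = 102000/(1 + 18.466×e^(−0.24×21)).
e^(−5.04) = 0.0064737; denominator = 1 + 18.466×0.0064737 = 1.1195.
N = 102000/1.1195 = 91108.7.

91110 cells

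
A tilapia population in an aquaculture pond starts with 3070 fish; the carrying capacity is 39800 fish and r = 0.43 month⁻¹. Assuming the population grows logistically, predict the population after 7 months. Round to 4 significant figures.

25040 fish

A = (K − N₀)/N₀ = (39800 − 3070)/3070 = 11.964.
N(t) = K/(1 + A·e^(−rt)) = 39800/(1 + 11.964×e^(−0.43×7)).
e^(−3.01) = 0.049292; denominator = 1 + 11.964×0.049292 = 1.5897.
N = 39800/1.5897 = 25035.6.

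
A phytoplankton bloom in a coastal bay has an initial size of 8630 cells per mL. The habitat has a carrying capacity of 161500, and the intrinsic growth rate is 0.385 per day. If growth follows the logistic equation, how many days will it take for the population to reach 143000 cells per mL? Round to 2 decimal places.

A = (K − N₀)/N₀ = (161500 − 8630)/8630 = 17.714.
Solve 161500/(1 + 17.714·e^(−0.385t)) = 143000: 1 + 17.714·e^(−0.385t) = 1.1294, so e^(−0.385t) = 0.00730339.
−0.385·t = ln(0.00730339) = -4.9194, so t = 4.9194/0.385 = 12.778.

12.78 days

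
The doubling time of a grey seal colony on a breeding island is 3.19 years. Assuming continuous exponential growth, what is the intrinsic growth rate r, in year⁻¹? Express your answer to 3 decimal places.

0.217 per year

r = ln(2)/t_d = 0.6931/3.19 = 0.21729.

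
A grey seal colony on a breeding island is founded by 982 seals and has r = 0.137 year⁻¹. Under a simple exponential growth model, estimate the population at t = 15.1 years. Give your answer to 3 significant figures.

7770 seals

N(t) = N₀·e^(rt) = 982 × e^(0.137×15.1) = 982 × e^2.069.
e^2.069 ≈ 7.9145, so N ≈ 982 × 7.9145 = 7772.07.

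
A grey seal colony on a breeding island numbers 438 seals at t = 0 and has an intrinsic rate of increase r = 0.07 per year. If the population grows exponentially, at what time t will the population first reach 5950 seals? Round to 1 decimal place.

37.3 years

Set N₀·e^(rt) = 5950: e^(0.07·t) = 5950/438 = 13.584.
0.07·t = ln(13.584) = 2.6089, so t = 2.6089/0.07 = 37.27.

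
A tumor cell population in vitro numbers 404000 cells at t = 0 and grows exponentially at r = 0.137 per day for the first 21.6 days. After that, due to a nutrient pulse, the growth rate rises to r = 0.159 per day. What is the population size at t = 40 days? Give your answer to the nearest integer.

Phase 1: N(21.6) = 404000·e^(0.137×21.6) = 404000·e^2.959 = 7.790146×10^6.
Phase 2 runs for 40 − 21.6 = 18.4 days at r = 0.159.
N(40) = 7.790146×10^6·e^(0.159×18.4) = 7.790146×10^6·e^2.926 = 1.452505×10^8.

145250465 cells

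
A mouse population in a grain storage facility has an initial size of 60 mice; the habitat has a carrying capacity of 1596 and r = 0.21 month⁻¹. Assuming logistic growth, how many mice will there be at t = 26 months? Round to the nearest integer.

1439 mice

A = (K − N₀)/N₀ = (1596 − 60)/60 = 25.6.
N(t) = K/(1 + A·e^(−rt)) = 1596/(1 + 25.6×e^(−0.21×26)).
e^(−5.46) = 0.0042536; denominator = 1 + 25.6×0.0042536 = 1.1089.
N = 1596/1.1089 = 1439.28.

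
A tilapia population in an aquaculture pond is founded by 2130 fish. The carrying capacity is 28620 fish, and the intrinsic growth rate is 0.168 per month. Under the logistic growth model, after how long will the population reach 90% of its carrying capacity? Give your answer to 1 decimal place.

28.1 months

A = (K − N₀)/N₀ = (28620 − 2130)/2130 = 12.437.
Solve 28620/(1 + 12.437·e^(−0.168t)) = 25758: 1 + 12.437·e^(−0.168t) = 1.1111, so e^(−0.168t) = 0.00893419.
−0.168·t = ln(0.00893419) = -4.7179, so t = 4.7179/0.168 = 28.083.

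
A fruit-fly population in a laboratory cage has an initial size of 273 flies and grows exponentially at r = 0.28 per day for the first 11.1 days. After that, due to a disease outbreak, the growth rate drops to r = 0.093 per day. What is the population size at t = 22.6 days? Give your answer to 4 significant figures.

17800 flies

Phase 1: N(11.1) = 273·e^(0.28×11.1) = 273·e^3.108 = 6108.72.
Phase 2 runs for 22.6 − 11.1 = 11.5 days at r = 0.093.
N(22.6) = 6108.72·e^(0.093×11.5) = 6108.72·e^1.07 = 17800.3.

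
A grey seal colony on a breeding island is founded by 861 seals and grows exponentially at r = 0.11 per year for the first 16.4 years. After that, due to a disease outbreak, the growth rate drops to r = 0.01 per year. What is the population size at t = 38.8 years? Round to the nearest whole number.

6543 seals

Phase 1: N(16.4) = 861·e^(0.11×16.4) = 861·e^1.804 = 5229.62.
Phase 2 runs for 38.8 − 16.4 = 22.4 years at r = 0.01.
N(38.8) = 5229.62·e^(0.01×22.4) = 5229.62·e^0.224 = 6542.63.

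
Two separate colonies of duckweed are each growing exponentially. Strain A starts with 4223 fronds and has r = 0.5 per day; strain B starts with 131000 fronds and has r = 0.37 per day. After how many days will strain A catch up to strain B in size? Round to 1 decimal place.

Set 4223·e^(0.5t) = 131000·e^(0.37t).
e^((0.5 − 0.37)t) = 131000/4223 → e^(0.13·t) = 31.021.
0.13·t = ln(31.021) = 3.4347, so t = 3.4347/0.13 = 26.42.

26.4 days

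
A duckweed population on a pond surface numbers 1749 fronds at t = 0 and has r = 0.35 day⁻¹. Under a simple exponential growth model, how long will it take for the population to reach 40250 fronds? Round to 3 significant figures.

Set N₀·e^(rt) = 40250: e^(0.35·t) = 40250/1749 = 23.013.
0.35·t = ln(23.013) = 3.1361, so t = 3.1361/0.35 = 8.9602.

8.96 days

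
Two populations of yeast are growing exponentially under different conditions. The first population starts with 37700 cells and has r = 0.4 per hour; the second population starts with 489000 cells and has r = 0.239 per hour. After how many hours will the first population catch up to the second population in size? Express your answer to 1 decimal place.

Set 37700·e^(0.4t) = 489000·e^(0.239t).
e^((0.4 − 0.239)t) = 489000/37700 → e^(0.161·t) = 12.971.
0.161·t = ln(12.971) = 2.5627, so t = 2.5627/0.161 = 15.917.

15.9 hours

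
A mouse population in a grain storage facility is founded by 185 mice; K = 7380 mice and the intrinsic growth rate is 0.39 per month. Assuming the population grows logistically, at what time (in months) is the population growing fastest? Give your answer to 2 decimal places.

9.39 months

Logistic growth is fastest at N = K/2 = 3690.
A = (K − N₀)/N₀ = 38.892. Set K/(1 + A·e^(−rt)) = K/2 → A·e^(−rt) = 1.
e^(−0.39t) = 1/38.892 = 0.0257123, so t = ln(38.892)/0.39 = 3.6608/0.39 = 9.3866.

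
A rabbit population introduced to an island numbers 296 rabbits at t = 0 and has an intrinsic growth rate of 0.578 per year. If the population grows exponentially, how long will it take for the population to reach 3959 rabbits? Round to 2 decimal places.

4.49 years

Set N₀·e^(rt) = 3959: e^(0.578·t) = 3959/296 = 13.375.
0.578·t = ln(13.375) = 2.5934, so t = 2.5934/0.578 = 4.4868.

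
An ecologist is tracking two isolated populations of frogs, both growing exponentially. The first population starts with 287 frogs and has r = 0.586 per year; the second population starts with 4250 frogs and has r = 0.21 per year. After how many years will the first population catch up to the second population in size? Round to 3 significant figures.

7.17 years

Set 287·e^(0.586t) = 4250·e^(0.21t).
e^((0.586 − 0.21)t) = 4250/287 → e^(0.376·t) = 14.808.
0.376·t = ln(14.808) = 2.6952, so t = 2.6952/0.376 = 7.1681.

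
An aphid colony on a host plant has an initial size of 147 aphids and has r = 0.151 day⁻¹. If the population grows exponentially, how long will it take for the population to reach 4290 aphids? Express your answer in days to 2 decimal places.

22.34 days

Set N₀·e^(rt) = 4290: e^(0.151·t) = 4290/147 = 29.184.
0.151·t = ln(29.184) = 3.3736, so t = 3.3736/0.151 = 22.342.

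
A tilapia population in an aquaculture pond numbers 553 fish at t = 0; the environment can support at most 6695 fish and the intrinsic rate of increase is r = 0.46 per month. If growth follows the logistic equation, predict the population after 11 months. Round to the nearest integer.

A = (K − N₀)/N₀ = (6695 − 553)/553 = 11.107.
N(t) = K/(1 + A·e^(−rt)) = 6695/(1 + 11.107×e^(−0.46×11)).
e^(−5.06) = 0.0063456; denominator = 1 + 11.107×0.0063456 = 1.0705.
N = 6695/1.0705 = 6254.21.

6254 fish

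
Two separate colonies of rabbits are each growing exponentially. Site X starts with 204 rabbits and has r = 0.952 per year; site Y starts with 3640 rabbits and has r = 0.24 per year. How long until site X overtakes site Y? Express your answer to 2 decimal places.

4.05 years

Set 204·e^(0.952t) = 3640·e^(0.24t).
e^((0.952 − 0.24)t) = 3640/204 → e^(0.712·t) = 17.843.
0.712·t = ln(17.843) = 2.8816, so t = 2.8816/0.712 = 4.0472.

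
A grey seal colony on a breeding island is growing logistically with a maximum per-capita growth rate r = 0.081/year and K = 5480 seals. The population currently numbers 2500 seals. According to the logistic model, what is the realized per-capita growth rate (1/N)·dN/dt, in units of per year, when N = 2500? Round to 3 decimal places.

0.044 per year

(1/N)·dN/dt = r(1 − N/K) = 0.081 × (1 − 2500/5480).
= 0.081 × 0.5438 = 0.044047.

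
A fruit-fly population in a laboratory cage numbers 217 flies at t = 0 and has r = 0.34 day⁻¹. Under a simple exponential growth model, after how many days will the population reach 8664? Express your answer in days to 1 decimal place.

Set N₀·e^(rt) = 8664: e^(0.34·t) = 8664/217 = 39.926.
0.34·t = ln(39.926) = 3.687, so t = 3.687/0.34 = 10.844.

10.8 days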